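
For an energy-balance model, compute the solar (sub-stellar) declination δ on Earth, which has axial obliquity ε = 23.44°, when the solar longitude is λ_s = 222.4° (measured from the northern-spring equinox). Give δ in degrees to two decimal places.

sin δ = sin ε · sin λ_s = sin 23.44° × sin 222.4° = -0.268230.
δ = arcsin(-0.268230) = -15.56°.

δ = -15.56°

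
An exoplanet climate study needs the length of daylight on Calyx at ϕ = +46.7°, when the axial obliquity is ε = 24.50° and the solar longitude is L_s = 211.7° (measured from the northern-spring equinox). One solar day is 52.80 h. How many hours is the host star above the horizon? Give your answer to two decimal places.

22.38 h

Solar declination: sin δ = sin ε · sin L_s = sin 24.50° × sin 211.7° = -0.21791, so δ = -12.586°.
cos h₀ = −tan ϕ · tan δ = −tan(+46.7°) × tan(-12.586°) = 0.2369, so h₀ = 1.3316 rad = 76.29°.
Daylight = 2h₀/(2π) × 52.80 h = (1.3316/π) × 52.80 = 22.38 h.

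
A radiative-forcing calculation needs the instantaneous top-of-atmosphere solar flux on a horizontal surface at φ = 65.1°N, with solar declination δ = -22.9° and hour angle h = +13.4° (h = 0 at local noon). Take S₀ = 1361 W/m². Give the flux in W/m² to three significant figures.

33.1 W/m²

cos θ_z = sin φ sin δ + cos φ cos δ cos h = -0.352953 + 0.377293 = 0.024340.
Flux = S₀ · cos θ_z = 1361 × 0.024340 = 33.13 W/m².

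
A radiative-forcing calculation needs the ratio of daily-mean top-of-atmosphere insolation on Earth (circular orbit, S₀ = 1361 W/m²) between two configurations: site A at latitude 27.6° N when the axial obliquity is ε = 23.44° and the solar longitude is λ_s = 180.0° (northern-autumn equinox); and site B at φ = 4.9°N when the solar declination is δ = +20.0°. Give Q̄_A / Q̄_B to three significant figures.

— Configuration A (φ=+27.6°):
Solar declination: sin δ = sin ε · sin λ_s = sin 23.44° × sin 180.0° = 0.00000, so δ = +0.000°.
cos H₀ = −tan(+27.6°) tan(+0.000°) = -0.0000, H₀ = 1.5708 rad.
Bracket: H₀ sin φ sin δ + cos φ cos δ sin H₀ = 1.5708×0.46330×0.00000 + 0.88620×1.00000×1.00000 = 0.000000 + 0.886200 = 0.886200.
Q̄ = (S₀/π) × [bracket] = (1361/π) × 0.886200 = 383.92 W/m².
— Configuration B (φ=+4.9°):
cos H₀ = −tan(+4.9°) tan(+20.000°) = -0.0312, H₀ = 1.6020 rad.
Bracket: H₀ sin φ sin δ + cos φ cos δ sin H₀ = 1.6020×0.08542×0.34202 + 0.99635×0.93969×0.99951 = 0.046803 + 0.935801 = 0.982604.
Q̄ = (S₀/π) × [bracket] = (1361/π) × 0.982604 = 425.68 W/m².
Ratio Q̄_A / Q̄_B = 383.92 / 425.68 = 0.9019.

Q̄_A / Q̄_B ≈ 0.902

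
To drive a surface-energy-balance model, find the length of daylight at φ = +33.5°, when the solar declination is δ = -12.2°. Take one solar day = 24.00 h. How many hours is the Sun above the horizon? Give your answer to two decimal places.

cos H₀ = −tan φ · tan δ = −tan(+33.5°) × tan(-12.200°) = 0.1431, so H₀ = 1.4272 rad = 81.77°.
Daylight = 2H₀/(2π) × 24.00 h = (1.4272/π) × 24.00 = 10.90 h.

10.90 h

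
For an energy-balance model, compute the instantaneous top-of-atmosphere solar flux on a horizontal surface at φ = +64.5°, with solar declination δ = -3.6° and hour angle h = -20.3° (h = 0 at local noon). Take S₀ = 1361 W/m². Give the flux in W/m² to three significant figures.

471 W/m²

cos θ_z = sin φ sin δ + cos φ cos δ cos h = -0.056674 + 0.402975 = 0.346301.
Flux = S₀ · cos θ_z = 1361 × 0.346301 = 471.3 W/m².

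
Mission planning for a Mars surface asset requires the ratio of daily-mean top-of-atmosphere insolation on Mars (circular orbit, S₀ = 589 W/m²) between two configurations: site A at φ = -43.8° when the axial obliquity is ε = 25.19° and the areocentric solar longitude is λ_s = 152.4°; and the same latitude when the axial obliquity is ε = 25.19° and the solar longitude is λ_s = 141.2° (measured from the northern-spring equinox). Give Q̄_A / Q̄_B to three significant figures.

Q̄_A / Q̄_B ≈ 1.18

— Configuration A (φ=-43.8°):
sin δ = sin 25.19° × sin 152.4° = 0.19719, so δ = +11.373°.
cos H₀ = −tan(-43.8°) tan(+11.373°) = 0.1929, H₀ = 1.3767 rad.
Bracket: H₀ sin φ sin δ + cos φ cos δ sin H₀ = 1.3767×-0.69214×0.19719 + 0.72176×0.98037×0.98122 = -0.187896 + 0.694303 = 0.506407.
Q̄ = (S₀/π) × [bracket] = (589/π) × 0.506407 = 94.943 W/m².
— Configuration B (φ=-43.8°):
Solar declination: sin δ = sin ε · sin λ_s = sin 25.19° × sin 141.2° = 0.26670, so δ = +15.468°.
cos H₀ = −tan(-43.8°) tan(+15.468°) = 0.2654, H₀ = 1.3022 rad.
Bracket: H₀ sin φ sin δ + cos φ cos δ sin H₀ = 1.3022×-0.69214×0.26670 + 0.72176×0.96378×0.96415 = -0.240378 + 0.670680 = 0.430302.
Q̄ = (S₀/π) × [bracket] = (589/π) × 0.430302 = 80.675 W/m².
Ratio Q̄_A / Q̄_B = 94.943 / 80.675 = 1.177.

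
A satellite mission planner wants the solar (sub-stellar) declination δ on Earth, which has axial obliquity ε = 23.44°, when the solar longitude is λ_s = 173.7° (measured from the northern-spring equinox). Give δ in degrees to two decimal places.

δ = +2.50°

sin δ = sin ε · sin λ_s = sin 23.44° × sin 173.7° = 0.043651.
δ = arcsin(0.043651) = +2.50°.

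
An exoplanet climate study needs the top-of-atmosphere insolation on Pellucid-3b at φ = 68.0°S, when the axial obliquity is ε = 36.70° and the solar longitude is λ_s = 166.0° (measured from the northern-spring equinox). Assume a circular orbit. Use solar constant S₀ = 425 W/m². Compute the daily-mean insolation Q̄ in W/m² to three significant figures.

Q̄ ≈ 25.0 W/m²

Solar declination: sin δ = sin ε · sin λ_s = sin 36.70° × sin 166.0° = 0.14458, so δ = +8.313°.
cos H₀ = −tan(-68.0°) tan(+8.313°) = 0.3616, H₀ = 1.2008 rad.
Bracket: H₀ sin φ sin δ + cos φ cos δ sin H₀ = 1.2008×-0.92718×0.14458 + 0.37461×0.98949×0.93232 = -0.160969 + 0.345586 = 0.184617.
Q̄ = (S₀/π) × [bracket] = (425/π) × 0.184617 = 24.98 W/m².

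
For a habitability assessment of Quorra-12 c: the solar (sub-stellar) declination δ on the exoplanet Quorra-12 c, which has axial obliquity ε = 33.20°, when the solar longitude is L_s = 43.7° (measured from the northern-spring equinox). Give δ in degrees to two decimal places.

δ = +22.23°

sin δ = sin ε · sin L_s = sin 33.20° × sin 43.7° = 0.378302.
δ = arcsin(0.378302) = +22.23°.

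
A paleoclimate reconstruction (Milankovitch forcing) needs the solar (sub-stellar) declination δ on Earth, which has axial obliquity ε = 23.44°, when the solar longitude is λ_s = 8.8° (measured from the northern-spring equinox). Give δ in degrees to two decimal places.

δ = +3.49°

sin δ = sin ε · sin λ_s = sin 23.44° × sin 8.8° = 0.060856.
δ = arcsin(0.060856) = +3.49°.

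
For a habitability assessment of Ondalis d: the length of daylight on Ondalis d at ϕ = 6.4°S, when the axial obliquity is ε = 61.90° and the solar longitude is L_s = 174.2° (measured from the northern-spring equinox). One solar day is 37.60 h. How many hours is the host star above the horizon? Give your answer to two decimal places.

Solar declination: sin δ = sin ε · sin L_s = sin 61.90° × sin 174.2° = 0.08914, so δ = +5.114°.
cos h₀ = −tan ϕ · tan δ = −tan(-6.4°) × tan(+5.114°) = 0.0100, so h₀ = 1.5608 rad = 89.42°.
Daylight = 2h₀/(2π) × 37.60 h = (1.5608/π) × 37.60 = 18.68 h.

18.68 h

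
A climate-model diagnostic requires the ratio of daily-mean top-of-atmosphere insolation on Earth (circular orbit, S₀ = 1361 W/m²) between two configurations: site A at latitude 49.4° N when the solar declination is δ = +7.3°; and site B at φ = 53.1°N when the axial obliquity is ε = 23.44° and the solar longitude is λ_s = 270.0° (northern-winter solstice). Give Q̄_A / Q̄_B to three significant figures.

Q̄_A / Q̄_B ≈ 5.51

— Configuration A (φ=+49.4°):
cos H₀ = −tan(+49.4°) tan(+7.300°) = -0.1495, H₀ = 1.7208 rad.
Bracket: H₀ sin φ sin δ + cos φ cos δ sin H₀ = 1.7208×0.75927×0.12706 + 0.65077×0.99189×0.98877 = 0.166010 + 0.638243 = 0.804253.
Q̄ = (S₀/π) × [bracket] = (1361/π) × 0.804253 = 348.42 W/m².
— Configuration B (φ=+53.1°):
Solar declination: sin δ = sin ε · sin λ_s = sin 23.44° × sin 270.0° = -0.39779, so δ = -23.440°.
cos H₀ = −tan(+53.1°) tan(-23.440°) = 0.5775, H₀ = 0.9552 rad.
Bracket: H₀ sin φ sin δ + cos φ cos δ sin H₀ = 0.9552×0.79968×-0.39779 + 0.60042×0.91748×0.81642 = -0.303854 + 0.449744 = 0.145890.
Q̄ = (S₀/π) × [bracket] = (1361/π) × 0.145890 = 63.202 W/m².
Ratio Q̄_A / Q̄_B = 348.42 / 63.202 = 5.513.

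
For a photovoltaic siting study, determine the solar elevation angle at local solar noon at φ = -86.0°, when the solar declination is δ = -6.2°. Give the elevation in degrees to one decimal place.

10.2°

At local noon the hour angle is zero, so the zenith angle equals |φ − δ| = |-86.0° − (-6.200°)| = 79.800°.
Elevation = 90° − 79.800° = 10.2°.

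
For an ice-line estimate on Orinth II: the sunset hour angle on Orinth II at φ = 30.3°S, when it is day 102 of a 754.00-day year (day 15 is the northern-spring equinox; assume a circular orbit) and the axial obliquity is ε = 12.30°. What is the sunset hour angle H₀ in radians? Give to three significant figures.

H₀ = 1.49 rad

Solar longitude: λ_s = 360° × (102 − 15)/754.00 = 41.538°.
sin δ = sin 12.30° × sin 41.538° = 0.14127, so δ = +8.121°.
cos H₀ = −tan φ · tan δ = −tan(-30.3°) × tan(+8.121°) = 0.0834, so H₀ = 1.4873 rad = 85.22°.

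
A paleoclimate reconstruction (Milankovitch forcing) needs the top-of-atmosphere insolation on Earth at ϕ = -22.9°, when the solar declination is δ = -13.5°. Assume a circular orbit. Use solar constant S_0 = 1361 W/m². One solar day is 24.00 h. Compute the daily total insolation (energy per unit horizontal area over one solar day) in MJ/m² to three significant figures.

39.0 MJ/m²

cos h₀ = −tan(-22.9°) tan(-13.500°) = -0.1014, h₀ = 1.6724 rad.
Bracket: h₀ sin ϕ sin δ + cos ϕ cos δ sin h₀ = 1.6724×-0.38912×-0.23345 + 0.92119×0.97237×0.99484 = 0.151921 + 0.891116 = 1.043037.
Q̄ = (S_0/π) × [bracket] = (1361/π) × 1.043037 = 451.86 W/m².
Daily total = Q̄ × 24.00 h × 3600 s/h = 451.86 × 24.00 × 3600 / 10⁶ = 39.04 MJ/m².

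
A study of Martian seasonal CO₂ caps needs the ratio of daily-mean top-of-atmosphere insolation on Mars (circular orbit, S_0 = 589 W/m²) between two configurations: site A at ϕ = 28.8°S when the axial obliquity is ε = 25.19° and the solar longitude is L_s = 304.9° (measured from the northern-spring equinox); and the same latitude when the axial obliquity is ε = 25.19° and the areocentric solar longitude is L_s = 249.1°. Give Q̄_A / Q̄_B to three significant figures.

Q̄_A / Q̄_B ≈ 0.978

— Configuration A (ϕ=-28.8°):
Solar declination: sin δ = sin ε · sin L_s = sin 25.19° × sin 304.9° = -0.34907, so δ = -20.431°.
cos h₀ = −tan(-28.8°) tan(-20.431°) = -0.2048, h₀ = 1.7770 rad.
Bracket: h₀ sin ϕ sin δ + cos ϕ cos δ sin h₀ = 1.7770×-0.48175×-0.34907 + 0.87631×0.93710×0.97881 = 0.298828 + 0.803789 = 1.102617.
Q̄ = (S_0/π) × [bracket] = (589/π) × 1.102617 = 206.72 W/m².
— Configuration B (ϕ=-28.8°):
sin δ = sin 25.19° × sin 249.1° = -0.39762, so δ = -23.429°.
cos h₀ = −tan(-28.8°) tan(-23.429°) = -0.2382, h₀ = 1.8113 rad.
Bracket: h₀ sin ϕ sin δ + cos ϕ cos δ sin h₀ = 1.8113×-0.48175×-0.39762 + 0.87631×0.91755×0.97121 = 0.346961 + 0.780909 = 1.127870.
Q̄ = (S_0/π) × [bracket] = (589/π) × 1.127870 = 211.46 W/m².
Ratio Q̄_A / Q̄_B = 206.72 / 211.46 = 0.9776.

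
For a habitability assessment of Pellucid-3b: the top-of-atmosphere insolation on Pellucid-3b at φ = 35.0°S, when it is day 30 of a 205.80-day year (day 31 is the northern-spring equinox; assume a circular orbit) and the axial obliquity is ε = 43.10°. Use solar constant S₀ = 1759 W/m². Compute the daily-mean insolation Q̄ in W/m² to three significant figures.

Q̄ ≈ 469 W/m²

Solar longitude: λ_s = 360° × (30 − 31)/205.80 = -1.749°, i.e. -1.749° + 360° = 358.251°.
sin δ = sin 43.10° × sin 358.251° = -0.02086, so δ = -1.195°.
cos H₀ = −tan(-35.0°) tan(-1.195°) = -0.0146, H₀ = 1.5854 rad.
Bracket: H₀ sin φ sin δ + cos φ cos δ sin H₀ = 1.5854×-0.57358×-0.02086 + 0.81915×0.99978×0.99989 = 0.018969 + 0.818880 = 0.837849.
Q̄ = (S₀/π) × [bracket] = (1759/π) × 0.837849 = 469.1 W/m².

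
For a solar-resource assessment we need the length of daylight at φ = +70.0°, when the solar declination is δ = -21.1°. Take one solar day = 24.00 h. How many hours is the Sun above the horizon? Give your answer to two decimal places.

cos H₀ = −tan φ · tan δ = 1.0602 ≥ 1, so the Sun never rises (polar night) and H₀ = 0.
Daylight = 2H₀/(2π) × 24.00 h = (0.0000/π) × 24.00 = 0.00 h.

0.00 h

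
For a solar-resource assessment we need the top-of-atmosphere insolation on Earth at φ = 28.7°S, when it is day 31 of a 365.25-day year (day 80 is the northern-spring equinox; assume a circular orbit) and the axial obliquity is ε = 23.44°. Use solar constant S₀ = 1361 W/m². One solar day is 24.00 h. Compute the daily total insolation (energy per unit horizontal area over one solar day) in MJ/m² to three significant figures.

40.2 MJ/m²

Solar longitude: λ_s = 360° × (31 − 80)/365.25 = -48.296°, i.e. -48.296° + 360° = 311.704°.
sin δ = sin 23.44° × sin 311.704° = -0.29698, so δ = -17.277°.
cos H₀ = −tan(-28.7°) tan(-17.277°) = -0.1703, H₀ = 1.7419 rad.
Bracket: H₀ sin φ sin δ + cos φ cos δ sin H₀ = 1.7419×-0.48022×-0.29698 + 0.87715×0.95488×0.98540 = 0.248422 + 0.825344 = 1.073766.
Q̄ = (S₀/π) × [bracket] = (1361/π) × 1.073766 = 465.18 W/m².
Daily total = Q̄ × 24.00 h × 3600 s/h = 465.18 × 24.00 × 3600 / 10⁶ = 40.19 MJ/m².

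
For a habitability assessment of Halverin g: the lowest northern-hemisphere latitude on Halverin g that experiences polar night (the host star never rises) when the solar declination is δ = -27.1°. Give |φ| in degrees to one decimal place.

Polar night requires cos H₀ = −tan φ tan δ ≥ 1, i.e. tan φ tan δ ≤ −1.
The boundary is |tan φ| · |tan δ| = 1, so |φ| = 90° − |δ| = 90° − 27.1° = 62.9° in the northern hemisphere.

|φ| = 62.9°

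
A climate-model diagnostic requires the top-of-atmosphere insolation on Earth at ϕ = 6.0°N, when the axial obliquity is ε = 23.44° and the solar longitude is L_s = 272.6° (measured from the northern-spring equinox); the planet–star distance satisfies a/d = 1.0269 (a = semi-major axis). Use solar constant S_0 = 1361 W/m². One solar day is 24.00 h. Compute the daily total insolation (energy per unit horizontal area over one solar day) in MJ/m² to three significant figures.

33.5 MJ/m²

Solar declination: sin δ = sin ε · sin L_s = sin 23.44° × sin 272.6° = -0.39738, so δ = -23.414°.
cos h₀ = −tan(+6.0°) tan(-23.414°) = 0.0455, h₀ = 1.5253 rad.
Bracket: h₀ sin ϕ sin δ + cos ϕ cos δ sin h₀ = 1.5253×0.10453×-0.39738 + 0.99452×0.91765×0.99896 = -0.063358 + 0.911672 = 0.848314.
Inverse-square distance factor (a/d)² = 1.0269² = 1.054524.
Q̄ = (S_0/π) × 1.054524 × [bracket] = (1361/π) × 1.054524 × 0.848314 = 387.54 W/m².
Daily total = Q̄ × 24.00 h × 3600 s/h = 387.54 × 24.00 × 3600 / 10⁶ = 33.48 MJ/m².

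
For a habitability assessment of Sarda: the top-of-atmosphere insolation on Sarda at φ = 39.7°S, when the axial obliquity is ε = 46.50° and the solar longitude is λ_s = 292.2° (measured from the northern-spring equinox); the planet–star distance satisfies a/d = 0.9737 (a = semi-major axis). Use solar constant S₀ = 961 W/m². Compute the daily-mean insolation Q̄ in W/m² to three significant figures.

Solar declination: sin δ = sin ε · sin λ_s = sin 46.50° × sin 292.2° = -0.67160, so δ = -42.191°.
cos H₀ = −tan(-39.7°) tan(-42.191°) = -0.7526, H₀ = 2.4227 rad.
Bracket: H₀ sin φ sin δ + cos φ cos δ sin H₀ = 2.4227×-0.63877×-0.67160 + 0.76940×0.74091×0.65853 = 1.039333 + 0.375399 = 1.414732.
Inverse-square distance factor (a/d)² = 0.9737² = 0.948092.
Q̄ = (S₀/π) × 0.948092 × [bracket] = (961/π) × 0.948092 × 1.414732 = 410.3 W/m².

Q̄ ≈ 410 W/m²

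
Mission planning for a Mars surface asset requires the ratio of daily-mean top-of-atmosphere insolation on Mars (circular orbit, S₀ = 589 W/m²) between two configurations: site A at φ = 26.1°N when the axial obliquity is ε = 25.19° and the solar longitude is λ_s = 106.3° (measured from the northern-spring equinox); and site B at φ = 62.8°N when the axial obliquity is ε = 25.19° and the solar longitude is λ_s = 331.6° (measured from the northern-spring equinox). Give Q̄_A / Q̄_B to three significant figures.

— Configuration A (φ=+26.1°):
Solar declination: sin δ = sin ε · sin λ_s = sin 25.19° × sin 106.3° = 0.40851, so δ = +24.111°.
cos H₀ = −tan(+26.1°) tan(+24.111°) = -0.2193, H₀ = 1.7919 rad.
Bracket: H₀ sin φ sin δ + cos φ cos δ sin H₀ = 1.7919×0.43994×0.40851 + 0.89803×0.91275×0.97567 = 0.322040 + 0.799734 = 1.121774.
Q̄ = (S₀/π) × [bracket] = (589/π) × 1.121774 = 210.32 W/m².
— Configuration B (φ=+62.8°):
Solar declination: sin δ = sin ε · sin λ_s = sin 25.19° × sin 331.6° = -0.20244, so δ = -11.679°.
cos H₀ = −tan(+62.8°) tan(-11.679°) = 0.4022, H₀ = 1.1569 rad.
Bracket: H₀ sin φ sin δ + cos φ cos δ sin H₀ = 1.1569×0.88942×-0.20244 + 0.45710×0.97930×0.91554 = -0.208305 + 0.409831 = 0.201526.
Q̄ = (S₀/π) × [bracket] = (589/π) × 0.201526 = 37.783 W/m².
Ratio Q̄_A / Q̄_B = 210.32 / 37.783 = 5.567.

Q̄_A / Q̄_B ≈ 5.57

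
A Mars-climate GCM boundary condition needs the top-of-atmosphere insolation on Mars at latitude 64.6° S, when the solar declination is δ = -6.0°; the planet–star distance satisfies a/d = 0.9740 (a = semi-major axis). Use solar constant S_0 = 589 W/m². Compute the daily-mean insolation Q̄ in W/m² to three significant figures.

Q̄ ≈ 104 W/m²

cos h₀ = −tan(-64.6°) tan(-6.000°) = -0.2213, h₀ = 1.7940 rad.
Bracket: h₀ sin ϕ sin δ + cos ϕ cos δ sin h₀ = 1.7940×-0.90334×-0.10453 + 0.42894×0.99452×0.97519 = 0.169400 + 0.416006 = 0.585406.
Inverse-square distance factor (a/d)² = 0.9740² = 0.948676.
Q̄ = (S_0/π) × 0.948676 × [bracket] = (589/π) × 0.948676 × 0.585406 = 104.1 W/m².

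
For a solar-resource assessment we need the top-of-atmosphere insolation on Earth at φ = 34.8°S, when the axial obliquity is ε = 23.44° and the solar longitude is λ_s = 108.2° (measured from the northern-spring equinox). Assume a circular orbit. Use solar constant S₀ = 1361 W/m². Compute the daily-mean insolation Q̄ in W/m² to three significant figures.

Q̄ ≈ 196 W/m²

Solar declination: sin δ = sin ε · sin λ_s = sin 23.44° × sin 108.2° = 0.37789, so δ = +22.203°.
cos H₀ = −tan(-34.8°) tan(+22.203°) = 0.2837, H₀ = 1.2832 rad.
Bracket: H₀ sin φ sin δ + cos φ cos δ sin H₀ = 1.2832×-0.57071×0.37789 + 0.82115×0.92585×0.95892 = -0.276742 + 0.729030 = 0.452288.
Q̄ = (S₀/π) × [bracket] = (1361/π) × 0.452288 = 195.9 W/m².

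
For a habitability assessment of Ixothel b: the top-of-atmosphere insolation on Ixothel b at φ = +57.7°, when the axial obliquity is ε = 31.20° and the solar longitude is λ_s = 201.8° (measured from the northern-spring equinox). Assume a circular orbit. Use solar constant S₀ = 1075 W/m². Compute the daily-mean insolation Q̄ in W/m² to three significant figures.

Q̄ ≈ 101 W/m²

Solar declination: sin δ = sin ε · sin λ_s = sin 31.20° × sin 201.8° = -0.19238, so δ = -11.092°.
cos H₀ = −tan(+57.7°) tan(-11.092°) = 0.3101, H₀ = 1.2555 rad.
Bracket: H₀ sin φ sin δ + cos φ cos δ sin H₀ = 1.2555×0.84526×-0.19238 + 0.53435×0.98132×0.95070 = -0.204158 + 0.498517 = 0.294359.
Q̄ = (S₀/π) × [bracket] = (1075/π) × 0.294359 = 100.7 W/m².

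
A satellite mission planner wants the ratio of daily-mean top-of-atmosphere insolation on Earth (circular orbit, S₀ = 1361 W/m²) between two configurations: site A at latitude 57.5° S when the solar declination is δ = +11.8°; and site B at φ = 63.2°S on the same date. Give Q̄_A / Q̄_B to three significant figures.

— Configuration A (φ=-57.5°):
cos H₀ = −tan(-57.5°) tan(+11.800°) = 0.3279, H₀ = 1.2367 rad.
Bracket: H₀ sin φ sin δ + cos φ cos δ sin H₀ = 1.2367×-0.84339×0.20450 + 0.53730×0.97887×0.94470 = -0.213298 + 0.496862 = 0.283564.
Q̄ = (S₀/π) × [bracket] = (1361/π) × 0.283564 = 122.85 W/m².
— Configuration B (φ=-63.2°):
cos H₀ = −tan(-63.2°) tan(+11.800°) = 0.4136, H₀ = 1.1444 rad.
Bracket: H₀ sin φ sin δ + cos φ cos δ sin H₀ = 1.1444×-0.89259×0.20450 + 0.45088×0.97887×0.91047 = -0.208893 + 0.401839 = 0.192946.
Q̄ = (S₀/π) × [bracket] = (1361/π) × 0.192946 = 83.588 W/m².
Ratio Q̄_A / Q̄_B = 122.85 / 83.588 = 1.470.

Q̄_A / Q̄_B ≈ 1.47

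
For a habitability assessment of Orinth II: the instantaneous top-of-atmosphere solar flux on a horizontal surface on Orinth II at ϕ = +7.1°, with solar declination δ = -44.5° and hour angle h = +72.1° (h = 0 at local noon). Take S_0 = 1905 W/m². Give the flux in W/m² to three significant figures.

249 W/m²

cos θ_z = sin ϕ sin δ + cos ϕ cos δ cos h = -0.086633 + 0.217541 = 0.130908.
Flux = S_0 · cos θ_z = 1905 × 0.130908 = 249.4 W/m².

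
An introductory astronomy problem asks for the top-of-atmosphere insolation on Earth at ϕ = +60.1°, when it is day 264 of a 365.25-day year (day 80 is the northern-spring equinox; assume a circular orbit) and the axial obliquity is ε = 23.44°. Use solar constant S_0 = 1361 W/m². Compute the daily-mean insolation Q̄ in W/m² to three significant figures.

Solar longitude: L_s = 360° × (264 − 80)/365.25 = 181.355°.
sin δ = sin 23.44° × sin 181.355° = -0.00941, so δ = -0.539°.
cos h₀ = −tan(+60.1°) tan(-0.539°) = 0.0164, h₀ = 1.5544 rad.
Bracket: h₀ sin ϕ sin δ + cos ϕ cos δ sin h₀ = 1.5544×0.86690×-0.00941 + 0.49849×0.99996×0.99987 = -0.012680 + 0.498405 = 0.485725.
Q̄ = (S_0/π) × [bracket] = (1361/π) × 0.485725 = 210.4 W/m².

Q̄ ≈ 210 W/m²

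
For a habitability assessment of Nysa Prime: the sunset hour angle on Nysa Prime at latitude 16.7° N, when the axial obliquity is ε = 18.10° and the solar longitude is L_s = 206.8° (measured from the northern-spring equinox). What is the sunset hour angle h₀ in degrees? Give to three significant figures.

h₀ = 87.6°

Solar declination: sin δ = sin ε · sin L_s = sin 18.10° × sin 206.8° = -0.14008, so δ = -8.052°.
cos h₀ = −tan ϕ · tan δ = −tan(+16.7°) × tan(-8.052°) = 0.0424, so h₀ = 1.5283 rad = 87.57°.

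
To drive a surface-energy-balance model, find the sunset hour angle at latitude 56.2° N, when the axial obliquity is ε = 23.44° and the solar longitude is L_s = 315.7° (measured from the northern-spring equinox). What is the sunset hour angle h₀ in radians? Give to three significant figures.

Solar declination: sin δ = sin ε · sin L_s = sin 23.44° × sin 315.7° = -0.27782, so δ = -16.130°.
cos h₀ = −tan ϕ · tan δ = −tan(+56.2°) × tan(-16.130°) = 0.4320, so h₀ = 1.1241 rad = 64.40°.

h₀ = 1.12 rad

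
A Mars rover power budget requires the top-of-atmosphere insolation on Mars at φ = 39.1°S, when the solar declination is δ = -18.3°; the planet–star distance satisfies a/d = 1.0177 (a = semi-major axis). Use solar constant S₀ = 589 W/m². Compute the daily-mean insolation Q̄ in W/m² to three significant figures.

cos H₀ = −tan(-39.1°) tan(-18.300°) = -0.2688, H₀ = 1.8429 rad.
Bracket: H₀ sin φ sin δ + cos φ cos δ sin H₀ = 1.8429×-0.63068×-0.31399 + 0.77605×0.94943×0.96321 = 0.364944 + 0.709698 = 1.074642.
Inverse-square distance factor (a/d)² = 1.0177² = 1.035713.
Q̄ = (S₀/π) × 1.035713 × [bracket] = (589/π) × 1.035713 × 1.074642 = 208.7 W/m².

Q̄ ≈ 209 W/m²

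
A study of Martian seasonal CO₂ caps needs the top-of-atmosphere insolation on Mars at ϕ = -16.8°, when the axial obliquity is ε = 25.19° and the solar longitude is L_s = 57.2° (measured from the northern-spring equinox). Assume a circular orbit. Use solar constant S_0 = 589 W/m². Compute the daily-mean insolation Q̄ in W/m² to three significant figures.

Q̄ ≈ 138 W/m²

Solar declination: sin δ = sin ε · sin L_s = sin 25.19° × sin 57.2° = 0.35776, so δ = +20.963°.
cos h₀ = −tan(-16.8°) tan(+20.963°) = 0.1157, h₀ = 1.4549 rad.
Bracket: h₀ sin ϕ sin δ + cos ϕ cos δ sin h₀ = 1.4549×-0.28903×0.35776 + 0.95732×0.93381×0.99329 = -0.150442 + 0.887957 = 0.737515.
Q̄ = (S_0/π) × [bracket] = (589/π) × 0.737515 = 138.3 W/m².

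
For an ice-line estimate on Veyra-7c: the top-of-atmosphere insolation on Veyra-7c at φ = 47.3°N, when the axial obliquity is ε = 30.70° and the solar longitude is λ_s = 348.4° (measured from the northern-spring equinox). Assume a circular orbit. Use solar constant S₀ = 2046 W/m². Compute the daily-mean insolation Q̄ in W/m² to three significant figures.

Q̄ ≈ 365 W/m²

Solar declination: sin δ = sin ε · sin λ_s = sin 30.70° × sin 348.4° = -0.10266, so δ = -5.892°.
cos H₀ = −tan(+47.3°) tan(-5.892°) = 0.1118, H₀ = 1.4587 rad.
Bracket: H₀ sin φ sin δ + cos φ cos δ sin H₀ = 1.4587×0.73491×-0.10266 + 0.67816×0.99472×0.99373 = -0.110053 + 0.670350 = 0.560297.
Q̄ = (S₀/π) × [bracket] = (2046/π) × 0.560297 = 364.9 W/m².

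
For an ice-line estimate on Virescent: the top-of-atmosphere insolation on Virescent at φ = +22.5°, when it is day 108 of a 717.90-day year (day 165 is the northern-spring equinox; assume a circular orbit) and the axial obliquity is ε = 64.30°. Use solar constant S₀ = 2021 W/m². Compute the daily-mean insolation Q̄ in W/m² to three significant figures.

Q̄ ≈ 380 W/m²

Solar longitude: λ_s = 360° × (108 − 165)/717.90 = -28.583°, i.e. -28.583° + 360° = 331.417°.
sin δ = sin 64.30° × sin 331.417° = -0.43111, so δ = -25.538°.
cos H₀ = −tan(+22.5°) tan(-25.538°) = 0.1979, H₀ = 1.3716 rad.
Bracket: H₀ sin φ sin δ + cos φ cos δ sin H₀ = 1.3716×0.38268×-0.43111 + 0.92388×0.90230×0.98022 = -0.226283 + 0.817128 = 0.590845.
Q̄ = (S₀/π) × [bracket] = (2021/π) × 0.590845 = 380.1 W/m².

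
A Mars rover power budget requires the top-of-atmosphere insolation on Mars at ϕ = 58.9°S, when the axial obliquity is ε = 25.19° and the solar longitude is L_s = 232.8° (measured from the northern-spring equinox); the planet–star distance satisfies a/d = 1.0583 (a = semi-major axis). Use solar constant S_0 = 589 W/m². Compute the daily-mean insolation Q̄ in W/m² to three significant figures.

Solar declination: sin δ = sin ε · sin L_s = sin 25.19° × sin 232.8° = -0.33902, so δ = -19.817°.
cos h₀ = −tan(-58.9°) tan(-19.817°) = -0.5974, h₀ = 2.2110 rad.
Bracket: h₀ sin ϕ sin δ + cos ϕ cos δ sin h₀ = 2.2110×-0.85627×-0.33902 + 0.51653×0.94078×0.80196 = 0.641837 + 0.389705 = 1.031542.
Inverse-square distance factor (a/d)² = 1.0583² = 1.119999.
Q̄ = (S_0/π) × 1.119999 × [bracket] = (589/π) × 1.119999 × 1.031542 = 216.6 W/m².

Q̄ ≈ 217 W/m²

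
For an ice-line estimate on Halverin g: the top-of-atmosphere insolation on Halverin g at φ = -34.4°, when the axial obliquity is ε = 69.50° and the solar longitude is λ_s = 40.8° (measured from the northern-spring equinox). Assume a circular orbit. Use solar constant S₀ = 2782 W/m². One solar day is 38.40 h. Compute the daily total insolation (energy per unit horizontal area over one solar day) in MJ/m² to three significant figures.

24.9 MJ/m²

Solar declination: sin δ = sin ε · sin λ_s = sin 69.50° × sin 40.8° = 0.61204, so δ = +37.737°.
cos H₀ = −tan(-34.4°) tan(+37.737°) = 0.5299, H₀ = 1.0123 rad.
Bracket: H₀ sin φ sin δ + cos φ cos δ sin H₀ = 1.0123×-0.56497×0.61204 + 0.82511×0.79083×0.84805 = -0.350037 + 0.553371 = 0.203334.
Q̄ = (S₀/π) × [bracket] = (2782/π) × 0.203334 = 180.06 W/m².
Daily total = Q̄ × 38.40 h × 3600 s/h = 180.06 × 38.40 × 3600 / 10⁶ = 24.89 MJ/m².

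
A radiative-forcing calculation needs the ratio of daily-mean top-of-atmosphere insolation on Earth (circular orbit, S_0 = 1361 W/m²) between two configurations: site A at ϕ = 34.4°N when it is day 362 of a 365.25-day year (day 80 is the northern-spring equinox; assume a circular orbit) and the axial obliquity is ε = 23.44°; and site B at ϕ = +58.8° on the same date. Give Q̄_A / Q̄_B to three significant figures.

Q̄_A / Q̄_B ≈ 6.13

— Configuration A (ϕ=+34.4°):
Solar longitude: L_s = 360° × (362 − 80)/365.25 = 277.947°.
sin δ = sin 23.44° × sin 277.947° = -0.39397, so δ = -23.202°.
cos h₀ = −tan(+34.4°) tan(-23.202°) = 0.2935, h₀ = 1.2729 rad.
Bracket: h₀ sin ϕ sin δ + cos ϕ cos δ sin h₀ = 1.2729×0.56497×-0.39397 + 0.82511×0.91912×0.95596 = -0.283324 + 0.724976 = 0.441652.
Q̄ = (S_0/π) × [bracket] = (1361/π) × 0.441652 = 191.33 W/m².
— Configuration B (ϕ=+58.8°):
cos h₀ = −tan(+58.8°) tan(-23.202°) = 0.7078, h₀ = 0.7845 rad.
Bracket: h₀ sin ϕ sin δ + cos ϕ cos δ sin h₀ = 0.7845×0.85536×-0.39397 + 0.51803×0.91912×0.70645 = -0.264366 + 0.336363 = 0.071997.
Q̄ = (S_0/π) × [bracket] = (1361/π) × 0.071997 = 31.191 W/m².
Ratio Q̄_A / Q̄_B = 191.33 / 31.191 = 6.134.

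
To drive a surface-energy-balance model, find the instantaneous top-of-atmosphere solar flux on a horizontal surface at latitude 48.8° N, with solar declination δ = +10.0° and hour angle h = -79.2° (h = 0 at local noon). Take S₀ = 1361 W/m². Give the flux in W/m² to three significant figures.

cos θ_z = sin φ sin δ + cos φ cos δ cos h = 0.130655 + 0.121551 = 0.252206.
Flux = S₀ · cos θ_z = 1361 × 0.252206 = 343.3 W/m².

343 W/m²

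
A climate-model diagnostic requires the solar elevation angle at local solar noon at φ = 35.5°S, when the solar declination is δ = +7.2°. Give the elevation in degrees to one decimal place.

47.3°

At local noon the hour angle is zero, so the zenith angle equals |φ − δ| = |-35.5° − (+7.200°)| = 42.700°.
Elevation = 90° − 42.700° = 47.3°.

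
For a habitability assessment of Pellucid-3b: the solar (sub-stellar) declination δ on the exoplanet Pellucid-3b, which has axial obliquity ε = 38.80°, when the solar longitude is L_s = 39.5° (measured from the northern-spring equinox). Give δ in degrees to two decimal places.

sin δ = sin ε · sin L_s = sin 38.80° × sin 39.5° = 0.398569.
δ = arcsin(0.398569) = +23.49°.

δ = +23.49°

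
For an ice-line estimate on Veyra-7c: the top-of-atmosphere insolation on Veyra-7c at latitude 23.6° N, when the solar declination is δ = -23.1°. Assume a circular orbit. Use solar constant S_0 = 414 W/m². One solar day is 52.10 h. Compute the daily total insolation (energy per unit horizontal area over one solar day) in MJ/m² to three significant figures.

cos h₀ = −tan(+23.6°) tan(-23.100°) = 0.1863, h₀ = 1.3834 rad.
Bracket: h₀ sin ϕ sin δ + cos ϕ cos δ sin h₀ = 1.3834×0.40035×-0.39234 + 0.91636×0.91982×0.98248 = -0.217295 + 0.828119 = 0.610824.
Q̄ = (S_0/π) × [bracket] = (414/π) × 0.610824 = 80.495 W/m².
Daily total = Q̄ × 52.10 h × 3600 s/h = 80.495 × 52.10 × 3600 / 10⁶ = 15.10 MJ/m².

15.1 MJ/m²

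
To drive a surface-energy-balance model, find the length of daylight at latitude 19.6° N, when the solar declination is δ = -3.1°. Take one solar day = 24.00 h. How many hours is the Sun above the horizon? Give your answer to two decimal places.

11.85 h

cos h₀ = −tan ϕ · tan δ = −tan(+19.6°) × tan(-3.100°) = 0.0193, so h₀ = 1.5515 rad = 88.89°.
Daylight = 2h₀/(2π) × 24.00 h = (1.5515/π) × 24.00 = 11.85 h.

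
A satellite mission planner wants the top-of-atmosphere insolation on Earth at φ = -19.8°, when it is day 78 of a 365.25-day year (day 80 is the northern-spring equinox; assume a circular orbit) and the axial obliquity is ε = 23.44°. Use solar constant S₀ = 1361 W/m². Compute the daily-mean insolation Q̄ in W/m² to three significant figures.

Solar longitude: λ_s = 360° × (78 − 80)/365.25 = -1.971°, i.e. -1.971° + 360° = 358.029°.
sin δ = sin 23.44° × sin 358.029° = -0.01368, so δ = -0.784°.
cos H₀ = −tan(-19.8°) tan(-0.784°) = -0.0049, H₀ = 1.5757 rad.
Bracket: H₀ sin φ sin δ + cos φ cos δ sin H₀ = 1.5757×-0.33874×-0.01368 + 0.94088×0.99991×0.99999 = 0.007302 + 0.940786 = 0.948088.
Q̄ = (S₀/π) × [bracket] = (1361/π) × 0.948088 = 410.7 W/m².

Q̄ ≈ 411 W/m²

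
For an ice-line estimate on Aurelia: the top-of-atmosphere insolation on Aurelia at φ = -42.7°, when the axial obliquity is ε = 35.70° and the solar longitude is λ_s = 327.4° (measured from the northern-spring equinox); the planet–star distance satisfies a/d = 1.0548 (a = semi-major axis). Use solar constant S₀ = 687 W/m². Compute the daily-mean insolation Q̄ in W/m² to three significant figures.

Q̄ ≈ 259 W/m²

Solar declination: sin δ = sin ε · sin λ_s = sin 35.70° × sin 327.4° = -0.31439, so δ = -18.324°.
cos H₀ = −tan(-42.7°) tan(-18.324°) = -0.3056, H₀ = 1.8814 rad.
Bracket: H₀ sin φ sin δ + cos φ cos δ sin H₀ = 1.8814×-0.67816×-0.31439 + 0.73491×0.94929×0.95216 = 0.401127 + 0.664267 = 1.065394.
Inverse-square distance factor (a/d)² = 1.0548² = 1.112603.
Q̄ = (S₀/π) × 1.112603 × [bracket] = (687/π) × 1.112603 × 1.065394 = 259.2 W/m².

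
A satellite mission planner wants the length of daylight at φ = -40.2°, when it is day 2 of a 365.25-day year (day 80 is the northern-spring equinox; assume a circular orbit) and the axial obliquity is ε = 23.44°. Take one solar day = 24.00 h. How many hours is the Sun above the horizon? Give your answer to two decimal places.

14.77 h

Solar longitude: λ_s = 360° × (2 − 80)/365.25 = -76.879°, i.e. -76.879° + 360° = 283.121°.
sin δ = sin 23.44° × sin 283.121° = -0.38740, so δ = -22.793°.
cos H₀ = −tan φ · tan δ = −tan(-40.2°) × tan(-22.793°) = -0.3551, so H₀ = 1.9338 rad = 110.80°.
Daylight = 2H₀/(2π) × 24.00 h = (1.9338/π) × 24.00 = 14.77 h.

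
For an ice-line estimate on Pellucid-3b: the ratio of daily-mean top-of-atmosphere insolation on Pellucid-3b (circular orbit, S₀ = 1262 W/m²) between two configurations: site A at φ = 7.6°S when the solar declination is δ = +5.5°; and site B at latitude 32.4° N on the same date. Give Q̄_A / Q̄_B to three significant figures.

Q̄_A / Q̄_B ≈ 1.05

— Configuration A (φ=-7.6°):
cos H₀ = −tan(-7.6°) tan(+5.500°) = 0.0128, H₀ = 1.5579 rad.
Bracket: H₀ sin φ sin δ + cos φ cos δ sin H₀ = 1.5579×-0.13226×0.09585 + 0.99122×0.99540×0.99992 = -0.019750 + 0.986581 = 0.966831.
Q̄ = (S₀/π) × [bracket] = (1262/π) × 0.966831 = 388.38 W/m².
— Configuration B (φ=+32.4°):
cos H₀ = −tan(+32.4°) tan(+5.500°) = -0.0611, H₀ = 1.6319 rad.
Bracket: H₀ sin φ sin δ + cos φ cos δ sin H₀ = 1.6319×0.53583×0.09585 + 0.84433×0.99540×0.99813 = 0.083813 + 0.838874 = 0.922687.
Q̄ = (S₀/π) × [bracket] = (1262/π) × 0.922687 = 370.65 W/m².
Ratio Q̄_A / Q̄_B = 388.38 / 370.65 = 1.048.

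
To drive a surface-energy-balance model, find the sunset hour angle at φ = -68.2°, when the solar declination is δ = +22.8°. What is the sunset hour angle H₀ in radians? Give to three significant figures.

H₀ = 0.00 rad

cos H₀ = −tan φ · tan δ = 1.0510 ≥ 1, so the Sun never rises (polar night) and H₀ = 0.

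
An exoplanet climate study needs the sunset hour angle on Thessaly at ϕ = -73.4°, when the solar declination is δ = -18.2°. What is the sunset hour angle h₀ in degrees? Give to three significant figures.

h₀ = 180°

Sunrise equation: cos h₀ = −tan ϕ · tan δ = -1.1029 ≤ −1, so the host star never sets (polar day) and h₀ = π.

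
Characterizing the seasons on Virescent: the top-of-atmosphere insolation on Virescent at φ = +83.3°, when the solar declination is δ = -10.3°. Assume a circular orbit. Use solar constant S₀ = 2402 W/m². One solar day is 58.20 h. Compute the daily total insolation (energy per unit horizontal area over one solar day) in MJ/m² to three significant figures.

cos H₀ = −tan(+83.3°) tan(-10.300°) = 1.5470 ≥ 1 ⇒ polar night, H₀ = 0 and Q̄ = 0.
Daily total = Q̄ × 58.20 h × 3600 s/h = 0.00 MJ/m².

0.00 MJ/m²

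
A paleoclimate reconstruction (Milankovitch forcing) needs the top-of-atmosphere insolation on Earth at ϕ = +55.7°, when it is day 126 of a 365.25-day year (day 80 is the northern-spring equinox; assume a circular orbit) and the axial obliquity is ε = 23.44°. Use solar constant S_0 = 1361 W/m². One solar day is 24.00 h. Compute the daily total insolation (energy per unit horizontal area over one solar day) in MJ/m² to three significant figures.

Solar longitude: L_s = 360° × (126 − 80)/365.25 = 45.339°.
sin δ = sin 23.44° × sin 45.339° = 0.28294, so δ = +16.436°.
cos h₀ = −tan(+55.7°) tan(+16.436°) = -0.4324, h₀ = 2.0180 rad.
Bracket: h₀ sin ϕ sin δ + cos ϕ cos δ sin h₀ = 2.0180×0.82610×0.28294 + 0.56353×0.95914×0.90166 = 0.471681 + 0.487351 = 0.959032.
Q̄ = (S_0/π) × [bracket] = (1361/π) × 0.959032 = 415.47 W/m².
Daily total = Q̄ × 24.00 h × 3600 s/h = 415.47 × 24.00 × 3600 / 10⁶ = 35.90 MJ/m².

35.9 MJ/m²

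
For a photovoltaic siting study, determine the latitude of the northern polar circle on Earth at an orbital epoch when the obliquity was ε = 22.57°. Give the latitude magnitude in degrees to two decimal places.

67.43°

The polar circle is the lowest latitude that experiences at least one full rotation of continuous daylight at the northern-summer solstice; it lies at |φ| = 90° − ε = 90° − 22.57° = 67.43°.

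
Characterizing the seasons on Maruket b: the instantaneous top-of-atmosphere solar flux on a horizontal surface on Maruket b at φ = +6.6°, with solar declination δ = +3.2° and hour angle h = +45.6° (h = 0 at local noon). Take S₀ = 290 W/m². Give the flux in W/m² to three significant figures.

203 W/m²

cos θ_z = sin φ sin δ + cos φ cos δ cos h = 0.006416 + 0.693943 = 0.700359.
Flux = S₀ · cos θ_z = 290 × 0.700359 = 203.1 W/m².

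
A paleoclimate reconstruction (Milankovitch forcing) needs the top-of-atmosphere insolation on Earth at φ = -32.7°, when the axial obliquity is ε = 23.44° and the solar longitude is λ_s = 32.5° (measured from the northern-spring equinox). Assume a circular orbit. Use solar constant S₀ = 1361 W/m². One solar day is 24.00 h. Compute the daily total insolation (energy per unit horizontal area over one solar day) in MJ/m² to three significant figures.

24.3 MJ/m²

Solar declination: sin δ = sin ε · sin λ_s = sin 23.44° × sin 32.5° = 0.21373, so δ = +12.341°.
cos H₀ = −tan(-32.7°) tan(+12.341°) = 0.1405, H₀ = 1.4299 rad.
Bracket: H₀ sin φ sin δ + cos φ cos δ sin H₀ = 1.4299×-0.54024×0.21373 + 0.84151×0.97689×0.99009 = -0.165104 + 0.813916 = 0.648812.
Q̄ = (S₀/π) × [bracket] = (1361/π) × 0.648812 = 281.08 W/m².
Daily total = Q̄ × 24.00 h × 3600 s/h = 281.08 × 24.00 × 3600 / 10⁶ = 24.29 MJ/m².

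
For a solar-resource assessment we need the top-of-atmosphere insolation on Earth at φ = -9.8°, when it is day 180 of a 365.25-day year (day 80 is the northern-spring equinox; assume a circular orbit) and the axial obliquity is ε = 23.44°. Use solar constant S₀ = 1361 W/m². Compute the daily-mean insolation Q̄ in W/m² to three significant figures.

Solar longitude: λ_s = 360° × (180 − 80)/365.25 = 98.563°.
sin δ = sin 23.44° × sin 98.563° = 0.39335, so δ = +23.163°.
cos H₀ = −tan(-9.8°) tan(+23.163°) = 0.0739, H₀ = 1.4968 rad.
Bracket: H₀ sin φ sin δ + cos φ cos δ sin H₀ = 1.4968×-0.17021×0.39335 + 0.98541×0.91939×0.99727 = -0.100214 + 0.903503 = 0.803289.
Q̄ = (S₀/π) × [bracket] = (1361/π) × 0.803289 = 348.0 W/m².

Q̄ ≈ 348 W/m²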